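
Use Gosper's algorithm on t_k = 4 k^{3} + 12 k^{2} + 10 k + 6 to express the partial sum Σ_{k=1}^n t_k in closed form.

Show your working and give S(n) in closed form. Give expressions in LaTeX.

S(n) = n \left(n^{3} + 6 n^{2} + 12 n + 13\right)

Ratio r(k) = (2*k**3 + 12*k**2 + 23*k + 16)/(2*k**3 + 6*k**2 + 5*k + 3).
So A=1 and B=1, with C=k**3 + 3*k**2 + 5*k/2 + 3/2.
Key eq: (1)·f(k+1) = (1)·f(k) + (k**3 + 3*k**2 + 5*k/2 + 3/2).
deg f ≤ 4 (via 0,0,3).
Match coefficients ⇒ f(k) = k*(k**3 + 2*k**2 + 3)/4.
Then R = B(k−1)f/C = k*(k**3 + 2*k**2 + 3)/(2*(2*k**3 + 6*k**2 + 5*k + 3)), so s_k = R(k)·t_k = k*(k**3 + 2*k**2 + 3).
Check: Δs_k = 4*k**3 + 12*k**2 + 10*k + 6. ✓
Telescope: S(n) = s_(n+1) − s_(1) = n**4 + 6*n**3 + 12*n**2 + 13*n + 6 − (6) = n*(n**3 + 6*n**2 + 12*n + 13).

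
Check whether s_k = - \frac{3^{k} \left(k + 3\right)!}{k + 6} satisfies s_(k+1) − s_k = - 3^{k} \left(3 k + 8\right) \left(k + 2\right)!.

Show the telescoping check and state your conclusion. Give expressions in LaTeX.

Invalid: residual \frac{3^{k + 1} \left(3 k^{2} + 26 k + 47\right) \left(k + 2\right)!}{\left(k + 6\right) \left(k + 7\right)} ≠ 0.

s_(k+1) = -3**(k + 1)*factorial(k + 4)/(k + 7)
s_(k+1) − s_k = -3**k*(3*k**2 + 29*k + 65)*factorial(k + 3)/((k + 6)*(k + 7))
(s_(k+1) − s_k) − t_k = 3**(k + 1)*(3*k**2 + 26*k + 47)*factorial(k + 2)/((k + 6)*(k + 7))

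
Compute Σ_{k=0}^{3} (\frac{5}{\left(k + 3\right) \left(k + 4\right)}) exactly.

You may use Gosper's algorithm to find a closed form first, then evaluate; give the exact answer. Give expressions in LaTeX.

Σ = 20/21

t_(k+1)/t_k = (k + 3)/(k + 5).
Factor: A=k + 3; B=k + 5; C=1.
Set up (k + 3)·f(k+1) − (k + 4)·f(k) − (1) = 0.
Degrees (1,1,0) ⇒ d ≤ 1.
Match coefficients ⇒ f(k) = k/3.
Get s_k = R·t_k = 5*k/(3*(k + 3)) with R(k) = B(k−1)f(k)/C(k) = k*(k + 4)/3.
Check: Δs_k = 5/(k**2 + 7*k + 12). ✓
Telescoping: Σ = s_(4) − s_(0) = 20/21 − (0) = 20/21.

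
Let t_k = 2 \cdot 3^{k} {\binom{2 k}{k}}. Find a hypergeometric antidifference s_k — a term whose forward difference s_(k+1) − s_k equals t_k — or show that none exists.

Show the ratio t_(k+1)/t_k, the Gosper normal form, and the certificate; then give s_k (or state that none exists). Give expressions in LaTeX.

none — t_k is not Gosper-summable

t_(k+1)/t_k = 6*(2*k + 1)/(k + 1).
Normal form (A,B,C) = (12*k + 6, k + 1, 1).
Need (12*k + 6)·f(k+1) − (k)·f(k) = 1.
Degrees (1,1,0) ⇒ d ≤ -1.
deg f ≤ -1 is impossible — no certificate.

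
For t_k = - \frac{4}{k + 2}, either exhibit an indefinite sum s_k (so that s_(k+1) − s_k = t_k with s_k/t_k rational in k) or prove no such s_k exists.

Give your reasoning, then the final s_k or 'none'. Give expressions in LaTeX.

The ratio is (k + 2)/(k + 3).
So A=k + 2 and B=k + 3, with C=1.
Key eq: (k + 2)·f(k+1) = (k + 2)·f(k) + (1).
d = 0 from the (1,1,0) case.
f = c0 ⇒ A·f(k+1) − B(k−1)·f(k) − C = -1. The system {-1 = 0} is inconsistent; no antidifference.

no hypergeometric antidifference exists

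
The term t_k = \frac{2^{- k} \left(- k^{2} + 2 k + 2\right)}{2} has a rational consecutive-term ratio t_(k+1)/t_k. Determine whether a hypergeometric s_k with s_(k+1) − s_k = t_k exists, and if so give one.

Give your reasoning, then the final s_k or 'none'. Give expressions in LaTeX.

Compute t_(k+1)/t_k: get (k**2 - 3)/(2*(k**2 - 2*k - 2)).
Factor: A=1/2; B=1; C=k**2 - 2*k - 2.
f must satisfy (1/2)·f(k+1) − (1)·f(k) = k**2 - 2*k - 2.
Bound: deg f ≤ 2.
Coefficient equations give f(k) = -2*(k - 1)*(k + 1).
Then R = B(k−1)f/C = -2*(k - 1)*(k + 1)/(k**2 - 2*k - 2), so s_k = R(k)·t_k = (k**2 - 1)/2**k.
Check: Δs_k = (-k**2 + 2*k + 2)/(2*2**k). ✓

s_k = 2^{- k} \left(k^{2} - 1\right)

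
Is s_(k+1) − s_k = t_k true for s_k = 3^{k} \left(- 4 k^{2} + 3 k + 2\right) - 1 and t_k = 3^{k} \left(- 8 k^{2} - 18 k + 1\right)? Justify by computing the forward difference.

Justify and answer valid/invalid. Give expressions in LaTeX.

s_(k+1) = 3**(k + 1)*(3*k - 4*(k + 1)**2 + 5) - 1
s_(k+1) − s_k = 3**k*(-8*k**2 - 18*k + 1)
(s_(k+1) − s_k) − t_k = 0

Valid: the claim telescopes to t_k.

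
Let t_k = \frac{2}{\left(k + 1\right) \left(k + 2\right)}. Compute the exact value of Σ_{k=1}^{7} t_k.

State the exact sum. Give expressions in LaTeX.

The ratio is (k + 1)/(k + 3).
A = k + 1, B = k + 3, C = 1.
Need (k + 1)·f(k+1) − (k + 2)·f(k) = 1.
From deg A=1, deg B=1, deg C=0: d=1.
Solve for f: f(k) = k (degree 1 ≤ 1).
R(k) = B(k−1)·f(k)/C(k) = k*(k + 2); s_k = R·t_k = 2*k/(k + 1).
Δs = 2/(k**2 + 3*k + 2), as required.
Sum = s_(8) − s_(1); s_(8) = 16/9, s_(1) = 1 ⇒ 7/9.

Σ = 7/9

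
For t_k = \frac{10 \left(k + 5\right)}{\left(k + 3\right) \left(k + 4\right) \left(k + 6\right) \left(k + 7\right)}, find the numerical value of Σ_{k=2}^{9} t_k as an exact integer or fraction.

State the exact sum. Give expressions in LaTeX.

Σ = 21/208

r(k) = (k + 3)*(k + 6)**2/((k + 5)**2*(k + 8)) after simplifying.
Gosper form: A/B · C(k+1)/C(k) with A=k + 3, B=k + 8, C=k**2 + 10*k + 25.
Key eq: (k + 3)·f(k+1) = (k + 7)·f(k) + (k**2 + 10*k + 25).
Degrees (1,1,2) ⇒ d ≤ 4.
Coefficient equations give f(k) = k*(k + 4)*(k + 5)*(k + 9)/36.
Get s_k = R·t_k = 5*k*(k + 9)/(18*(k**2 + 9*k + 18)) with R(k) = B(k−1)f(k)/C(k) = k*(k + 4)*(k + 7)*(k + 9)/(36*(k + 5)).
Check: Δs_k = 10*(k + 5)/(k**4 + 20*k**3 + 145*k**2 + 450*k + 504). ✓
Evaluate s at k=10 and k=2: 475/1872 and 11/72; difference 21/208.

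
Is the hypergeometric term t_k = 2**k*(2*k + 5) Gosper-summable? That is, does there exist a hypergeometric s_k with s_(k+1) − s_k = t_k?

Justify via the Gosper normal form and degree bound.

Ratio r(k) = 2*(2*k + 7)/(2*k + 5).
Normal form (A,B,C) = (2, 1, k + 5/2).
Need (2)·f(k+1) − (1)·f(k) = k + 5/2.
Degrees (0,0,1) ⇒ d ≤ 1.
Solve for f: f(k) = (2*k + 1)/2 (degree 1 ≤ 1).
So s_k = (B(k−1)f/C)·t_k = ((2*k + 1)/(2*k + 5))·t_k = 2**k*(2*k + 1).
Δs = 2**k*(2*k + 5), as required.

Yes. s_k = 2**k*(2*k + 1).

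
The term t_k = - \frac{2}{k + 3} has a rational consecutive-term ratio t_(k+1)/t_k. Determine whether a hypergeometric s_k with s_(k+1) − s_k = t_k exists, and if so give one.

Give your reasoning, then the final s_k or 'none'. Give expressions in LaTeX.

Ratio r(k) = (k + 3)/(k + 4).
A = k + 3, B = k + 4, C = 1.
Solve (k + 3)·f(k+1) − (k + 3)·f(k) = 1.
deg f ≤ 0 (via 1,1,0).
Put f(k) = c0: A·f(k+1) − B(k−1)·f(k) − C = -1; need -1 = 0 — inconsistent ⇒ no f, not summable.

not Gosper-summable; s_k does not exist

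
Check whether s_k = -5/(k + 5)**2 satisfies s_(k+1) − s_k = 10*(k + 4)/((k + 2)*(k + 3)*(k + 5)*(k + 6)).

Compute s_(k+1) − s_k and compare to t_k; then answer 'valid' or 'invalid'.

s_(k+1) = -5/(k + 6)**2
s_(k+1) − s_k = -5/(k + 6)**2 + 5/(k + 5)**2
(s_(k+1) − s_k) − t_k = 15*(-3*k**2 - 27*k - 58)/(k**6 + 27*k**5 + 297*k**4 + 1697*k**3 + 5286*k**2 + 8460*k + 5400)

Invalid: residual 15*(-3*k**2 - 27*k - 58)/(k**6 + 27*k**5 + 297*k**4 + 1697*k**3 + 5286*k**2 + 8460*k + 5400) ≠ 0.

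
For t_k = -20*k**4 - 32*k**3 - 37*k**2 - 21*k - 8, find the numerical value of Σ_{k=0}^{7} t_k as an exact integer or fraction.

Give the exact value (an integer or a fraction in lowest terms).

Step 1: r(k) = (20*k**4 + 112*k**3 + 253*k**2 + 271*k + 118)/(20*k**4 + 32*k**3 + 37*k**2 + 21*k + 8).
Factor: A=1; B=1; C=k**4 + 8*k**3/5 + 37*k**2/20 + 21*k/20 + 2/5.
Set up (1)·f(k+1) − (1)·f(k) − (k**4 + 8*k**3/5 + 37*k**2/20 + 21*k/20 + 2/5) = 0.
Degrees (0,0,4) ⇒ d ≤ 5.
Solve for f: f(k) = k*(4*k**4 - 2*k**3 + 3*k**2 + 3)/20 (degree 5 ≤ 5).
So s_k = (B(k−1)f/C)·t_k = (k*(4*k**4 - 2*k**3 + 3*k**2 + 3)/(20*k**4 + 32*k**3 + 37*k**2 + 21*k + 8))·t_k = k*(-4*k**4 + 2*k**3 - 3*k**2 - 3).
Verify: -20*k**4 - 32*k**3 - 37*k**2 - 21*k - 8 matches t_k.
Evaluate s at k=8 and k=0: -124440 and 0; difference -124440.

Σ = -124440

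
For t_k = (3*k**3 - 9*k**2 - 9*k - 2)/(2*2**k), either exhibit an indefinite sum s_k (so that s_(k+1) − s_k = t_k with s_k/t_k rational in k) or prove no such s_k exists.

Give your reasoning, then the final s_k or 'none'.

The ratio is (3*k**3 - 18*k - 17)/(2*(3*k**3 - 9*k**2 - 9*k - 2)).
Gosper form: A/B · C(k+1)/C(k) with A=1/2, B=1, C=k**3 - 3*k**2 - 3*k - 2/3.
Solve (1/2)·f(k+1) − (1)·f(k) = k**3 - 3*k**2 - 3*k - 2/3.
From deg A=0, deg B=0, deg C=3: d=3.
Match coefficients ⇒ f(k) = -2*(3*k**3 + 1)/3.
Then R = B(k−1)f/C = -2*(3*k**3 + 1)/(3*k**3 - 9*k**2 - 9*k - 2), so s_k = R(k)·t_k = (-3*k**3 - 1)/2**k.
s_(k+1) − s_k = (6*k**3 - 3*(k + 1)**3 + 1)/(2*2**k) = t_k.

s_k = (-3*k**3 - 1)/2**k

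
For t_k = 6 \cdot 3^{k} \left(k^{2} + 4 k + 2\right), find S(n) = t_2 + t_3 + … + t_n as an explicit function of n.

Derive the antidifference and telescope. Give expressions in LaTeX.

S(n) = 9 \cdot 3^{n} n^{2} + 27 \cdot 3^{n} n + 9 \cdot 3^{n} - 135

t_(k+1)/t_k = 3*(k**2 + 6*k + 7)/(k**2 + 4*k + 2).
Gosper form: A/B · C(k+1)/C(k) with A=3, B=1, C=k**2 + 4*k + 2.
Key eq: (3)·f(k+1) = (1)·f(k) + (k**2 + 4*k + 2).
Degrees (0,0,2) ⇒ d ≤ 2.
Solve for f: f(k) = (k**2 + k - 1)/2 (degree 2 ≤ 2).
R(k) = B(k−1)·f(k)/C(k) = (k**2 + k - 1)/(2*(k**2 + 4*k + 2)); s_k = R·t_k = 3**(k + 1)*(k**2 + k - 1).
Δs = 6*3**k*(k**2 + 4*k + 2), as required.
Telescope: S(n) = s_(n+1) − s_(2) = 3**(n + 2)*(n**2 + 3*n + 1) − (135) = 9*3**n*n**2 + 27*3**n*n + 9*3**n - 135.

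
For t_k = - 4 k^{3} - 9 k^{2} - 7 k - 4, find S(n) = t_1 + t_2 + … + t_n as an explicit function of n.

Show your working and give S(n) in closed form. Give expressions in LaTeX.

S(n) = n \left(- n^{3} - 5 n^{2} - 9 n - 9\right)

Step 1: r(k) = (4*k**3 + 21*k**2 + 37*k + 24)/(4*k**3 + 9*k**2 + 7*k + 4).
Factor: A=1; B=1; C=k**3 + 9*k**2/4 + 7*k/4 + 1.
f must satisfy (1)·f(k+1) − (1)·f(k) = k**3 + 9*k**2/4 + 7*k/4 + 1.
d = 4 from the (0,0,3) case.
Coefficient equations give f(k) = k*(k**3 + k**2 + 2)/4.
So s_k = (B(k−1)f/C)·t_k = (k*(k**3 + k**2 + 2)/(4*k**3 + 9*k**2 + 7*k + 4))·t_k = k*(-k**3 - k**2 - 2).
Check: Δs_k = -4*k**3 - 9*k**2 - 7*k - 4. ✓
Telescope: S(n) = s_(n+1) − s_(1) = -n**4 - 5*n**3 - 9*n**2 - 9*n - 4 − (-4) = n*(-n**3 - 5*n**2 - 9*n - 9).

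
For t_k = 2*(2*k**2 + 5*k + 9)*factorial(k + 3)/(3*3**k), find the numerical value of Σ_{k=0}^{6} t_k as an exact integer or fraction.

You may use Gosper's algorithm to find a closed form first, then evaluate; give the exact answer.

Ratio r(k) = (k + 4)*(5*k + 2*(k + 1)**2 + 14)/(3*(2*k**2 + 5*k + 9)).
A = k/3 + 4/3, B = 1, C = k**2 + 5*k/2 + 9/2.
Set up (k/3 + 4/3)·f(k+1) − (1)·f(k) − (k**2 + 5*k/2 + 9/2) = 0.
d = 1 from the (1,0,2) case.
Solve for f: f(k) = 3*(2*k + 1)/2 (degree 1 ≤ 1).
So s_k = (B(k−1)f/C)·t_k = (3*(2*k + 1)/(2*k**2 + 5*k + 9))·t_k = 2*(2*k + 1)*factorial(k + 3)/3**k.
Δs = 2*(2*k**2 + 5*k + 9)*factorial(k + 3)/(3*3**k), as required.
Sum = s_(7) − s_(0); s_(7) = 448000/9, s_(0) = 12 ⇒ 447892/9.

Σ = 447892/9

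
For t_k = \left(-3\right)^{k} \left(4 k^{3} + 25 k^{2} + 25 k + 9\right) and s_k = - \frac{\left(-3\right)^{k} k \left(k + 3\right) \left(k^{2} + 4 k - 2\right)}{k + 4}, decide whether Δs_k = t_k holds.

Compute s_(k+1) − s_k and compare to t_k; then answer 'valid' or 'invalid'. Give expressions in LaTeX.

s_(k+1) = 3*(-3)**k*(k + 1)*(k + 4)*(4*k + (k + 1)**2 + 2)/(k + 5)
s_(k+1) − s_k = (-3)**k*(4*k**5 + 57*k**4 + 288*k**3 + 605*k**2 + 474*k + 144)/(k**2 + 9*k + 20)
(s_(k+1) − s_k) − t_k = (-3)**k*(-4*k**4 - 42*k**3 - 129*k**2 - 107*k - 36)/(k**2 + 9*k + 20)

Invalid: residual \frac{\left(-3\right)^{k} \left(- 4 k^{4} - 42 k^{3} - 129 k^{2} - 107 k - 36\right)}{k^{2} + 9 k + 20} ≠ 0.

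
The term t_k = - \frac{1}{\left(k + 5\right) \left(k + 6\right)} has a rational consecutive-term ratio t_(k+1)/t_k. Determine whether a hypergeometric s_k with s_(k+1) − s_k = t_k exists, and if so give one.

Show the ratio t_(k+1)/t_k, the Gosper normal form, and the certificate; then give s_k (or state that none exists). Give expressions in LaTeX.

s_k = - \frac{k}{5 k + 25}

The ratio is (k + 5)/(k + 7).
Take A(k)=k + 5, B(k)=k + 7, C(k)=1.
f must satisfy (k + 5)·f(k+1) − (k + 6)·f(k) = 1.
Bound: deg f ≤ 1.
A polynomial solution: f(k) = k/5.
So s_k = (B(k−1)f/C)·t_k = (k*(k + 6)/5)·t_k = -k/(5*k + 25).
s_(k+1) − s_k = -1/(k**2 + 11*k + 30) = t_k.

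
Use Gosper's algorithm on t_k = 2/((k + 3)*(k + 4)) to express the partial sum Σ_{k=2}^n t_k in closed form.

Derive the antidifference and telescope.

S(n) = 2*(n - 1)/(5*(n + 4))

Step 1: r(k) = (k + 3)/(k + 5).
Take A(k)=k + 3, B(k)=k + 5, C(k)=1.
Key eq: (k + 3)·f(k+1) = (k + 4)·f(k) + (1).
d = 1 from the (1,1,0) case.
Coefficient equations give f(k) = k/3.
So s_k = (B(k−1)f/C)·t_k = (k*(k + 4)/3)·t_k = 2*k/(3*(k + 3)).
Δs = 2/(k**2 + 7*k + 12), as required.
Σ_(k=2)^n t_k = s_(n+1) − s_(2) = (2*(n + 1)/(3*(n + 4))) − (4/15), i.e. 2*(n - 1)/(5*(n + 4)).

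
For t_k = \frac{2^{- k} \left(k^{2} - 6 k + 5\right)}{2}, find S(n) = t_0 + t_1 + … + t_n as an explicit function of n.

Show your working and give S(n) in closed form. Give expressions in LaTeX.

S(n) = 2^{- n - 1} \left(2^{n + 2} - n^{2} + 2 n + 1\right)

Ratio r(k) = k*(k - 4)/(2*(k**2 - 6*k + 5)).
Take A(k)=1/2, B(k)=1, C(k)=k**2 - 6*k + 5.
Solve (1/2)·f(k+1) − (1)·f(k) = k**2 - 6*k + 5.
d = 2 from the (0,0,2) case.
A polynomial solution: f(k) = -2*(k**2 - 4*k + 2).
Get s_k = R·t_k = (-k**2 + 4*k - 2)/2**k with R(k) = B(k−1)f(k)/C(k) = -2*(k**2 - 4*k + 2)/((k - 5)*(k - 1)).
s_(k+1) − s_k = (k**2 - 6*k + 5)/(2*2**k) = t_k.
Telescope: S(n) = s_(n+1) − s_(0) = 2**(-n - 1)*(-n**2 + 2*n + 1) − (-2) = 2**(-n - 1)*(2**(n + 2) - n**2 + 2*n + 1).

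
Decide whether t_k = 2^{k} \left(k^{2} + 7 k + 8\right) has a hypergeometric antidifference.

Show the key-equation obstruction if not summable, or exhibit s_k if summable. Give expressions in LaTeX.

r(k) = 2*(k**2 + 9*k + 16)/(k**2 + 7*k + 8) after simplifying.
So A=2 and B=1, with C=k**2 + 7*k + 8.
Key eq: (2)·f(k+1) = (1)·f(k) + (k**2 + 7*k + 8).
deg f ≤ 2 (via 0,0,2).
Solving with deg f ≤ 2: f(k) = k*(k + 3).
R(k) = B(k−1)·f(k)/C(k) = k*(k + 3)/(k**2 + 7*k + 8); s_k = R·t_k = 2**k*k*(k + 3).
Check: Δs_k = 2**k*(k**2 + 7*k + 8). ✓

Yes. s_k = 2^{k} k \left(k + 3\right).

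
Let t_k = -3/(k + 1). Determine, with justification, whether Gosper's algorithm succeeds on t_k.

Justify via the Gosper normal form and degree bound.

The ratio is (k + 1)/(k + 2).
Take A(k)=k + 1, B(k)=k + 2, C(k)=1.
Key eq: (k + 1)·f(k+1) = (k + 1)·f(k) + (1).
Bound: deg f ≤ 0.
Write f(k) = c0. Then LHS − RHS = -1, requiring -1 = 0: contradictory. No certificate.

No. Not Gosper-summable.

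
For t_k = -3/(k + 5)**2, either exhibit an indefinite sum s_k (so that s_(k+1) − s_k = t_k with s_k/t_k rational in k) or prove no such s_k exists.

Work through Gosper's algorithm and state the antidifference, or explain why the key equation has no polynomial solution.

no hypergeometric antidifference exists

Ratio r(k) = (k + 5)**2/(k + 6)**2.
Gosper form: A/B · C(k+1)/C(k) with A=k**2 + 10*k + 25, B=k**2 + 12*k + 36, C=1.
Solve (k**2 + 10*k + 25)·f(k+1) − (k**2 + 10*k + 25)·f(k) = 1.
Bound: deg f ≤ 0.
f = c0 ⇒ A·f(k+1) − B(k−1)·f(k) − C = -1. The system {-1 = 0} is inconsistent; no antidifference.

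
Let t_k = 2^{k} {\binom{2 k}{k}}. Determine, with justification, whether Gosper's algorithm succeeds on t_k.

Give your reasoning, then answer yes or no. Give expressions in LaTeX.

r(k) = 4*(2*k + 1)/(k + 1) after simplifying.
Normal form (A,B,C) = (8*k + 4, k + 1, 1).
Key eq: (8*k + 4)·f(k+1) = (k)·f(k) + (1).
Bound: deg f ≤ -1.
Negative degree bound (-1): no f exists, t_k not Gosper-summable.

No — negative degree bound, so no certificate f.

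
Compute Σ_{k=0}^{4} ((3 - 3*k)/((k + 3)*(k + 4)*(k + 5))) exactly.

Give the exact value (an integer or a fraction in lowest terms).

Compute t_(k+1)/t_k: get k*(k + 3)/((k - 1)*(k + 6)).
So A=k + 3 and B=k + 6, with C=k - 1.
Set up (k + 3)·f(k+1) − (k + 5)·f(k) − (k - 1) = 0.
From deg A=1, deg B=1, deg C=1: d=2.
Match coefficients ⇒ f(k) = k*(k - 5)/12.
Get s_k = R·t_k = -k*(k - 5)/(4*(k + 3)*(k + 4)) with R(k) = B(k−1)f(k)/C(k) = k*(k - 5)*(k + 5)/(12*(k - 1)).
s_(k+1) − s_k = 3*(1 - k)/(k**3 + 12*k**2 + 47*k + 60) = t_k.
Telescoping: Σ = s_(5) − s_(0) = 0 − (0) = 0.

Σ = 0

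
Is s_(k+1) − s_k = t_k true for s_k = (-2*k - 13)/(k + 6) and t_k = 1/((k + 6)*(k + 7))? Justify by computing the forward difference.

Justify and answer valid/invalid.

Valid: the claim telescopes to t_k.

s_(k+1) = (-2*k - 15)/(k + 7)
s_(k+1) − s_k = 1/(k**2 + 13*k + 42)
(s_(k+1) − s_k) − t_k = 0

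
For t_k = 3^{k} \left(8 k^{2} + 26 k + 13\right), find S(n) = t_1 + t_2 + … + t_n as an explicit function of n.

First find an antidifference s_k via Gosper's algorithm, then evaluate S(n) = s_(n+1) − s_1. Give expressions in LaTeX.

S(n) = 12 \cdot 3^{n} n^{2} + 27 \cdot 3^{n} n + 12 \cdot 3^{n} - 12

The ratio is 3*(8*k**2 + 42*k + 47)/(8*k**2 + 26*k + 13).
Normal form (A,B,C) = (3, 1, k**2 + 13*k/4 + 13/8).
f must satisfy (3)·f(k+1) − (1)·f(k) = k**2 + 13*k/4 + 13/8.
Bound: deg f ≤ 2.
Coefficient equations give f(k) = (4*k**2 + k - 1)/8.
R(k) = B(k−1)·f(k)/C(k) = (4*k**2 + k - 1)/(8*k**2 + 26*k + 13); s_k = R·t_k = 3**k*(4*k**2 + k - 1).
Check: Δs_k = 3**k*(8*k**2 + 26*k + 13). ✓
s_(n+1) = 3**(n + 1)*(4*n**2 + 9*n + 4) and s_(1) = 12, so S(n) = 12*3**n*n**2 + 27*3**n*n + 12*3**n - 12.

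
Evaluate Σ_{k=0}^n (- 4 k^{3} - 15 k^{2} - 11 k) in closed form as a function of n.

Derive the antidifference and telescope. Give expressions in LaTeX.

Ratio r(k) = (4*k**2 + 23*k + 30)/(k*(4*k + 11)).
Factor: A=1; B=1; C=k**3 + 15*k**2/4 + 11*k/4.
Set up (1)·f(k+1) − (1)·f(k) − (k**3 + 15*k**2/4 + 11*k/4) = 0.
From deg A=0, deg B=0, deg C=3: d=4.
Solve for f: f(k) = k*(k - 1)*(k + 1)*(k + 3)/4 (degree 4 ≤ 4).
Get s_k = R·t_k = k*(-k**3 - 3*k**2 + k + 3) with R(k) = B(k−1)f(k)/C(k) = (k - 1)*(k + 3)/(4*k + 11).
Check: Δs_k = k*(-4*k**2 - 15*k - 11). ✓
s_(n+1) = n*(-n**3 - 7*n**2 - 14*n - 8) and s_(0) = 0, so S(n) = n*(-n**3 - 7*n**2 - 14*n - 8).

S(n) = n \left(- n^{3} - 7 n^{2} - 14 n - 8\right)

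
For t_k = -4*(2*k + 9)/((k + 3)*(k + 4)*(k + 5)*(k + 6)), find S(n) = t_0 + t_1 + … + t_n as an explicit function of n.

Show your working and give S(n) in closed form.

The ratio is (k + 3)*(2*k + 11)/((k + 7)*(2*k + 9)).
Normal form (A,B,C) = (k + 3, k + 7, k + 9/2).
f must satisfy (k + 3)·f(k+1) − (k + 6)·f(k) = k + 9/2.
From deg A=1, deg B=1, deg C=1: d=3.
Match coefficients ⇒ f(k) = k*(k + 4)*(k + 8)/30.
R(k) = B(k−1)·f(k)/C(k) = k*(k + 4)*(k + 6)*(k + 8)/(15*(2*k + 9)); s_k = R·t_k = 4*k*(-k - 8)/(15*(k**2 + 8*k + 15)).
Δs = 4*(-2*k - 9)/(k**4 + 18*k**3 + 119*k**2 + 342*k + 360), as required.
Telescope: S(n) = s_(n+1) − s_(0) = 4*(-n**2 - 10*n - 9)/(15*(n**2 + 10*n + 24)) − (0) = 4*(-n**2 - 10*n - 9)/(15*(n**2 + 10*n + 24)).

S(n) = 4*(-n**2 - 10*n - 9)/(15*(n**2 + 10*n + 24))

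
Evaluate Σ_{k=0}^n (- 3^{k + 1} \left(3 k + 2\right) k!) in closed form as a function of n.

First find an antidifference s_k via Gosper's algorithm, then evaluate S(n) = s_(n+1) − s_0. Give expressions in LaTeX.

Step 1: r(k) = 3*(k + 1)*(3*k + 5)/(3*k + 2).
So A=3*k + 3 and B=1, with C=k + 2/3.
Need (3*k + 3)·f(k+1) − (1)·f(k) = k + 2/3.
Bound: deg f ≤ 0.
Match coefficients ⇒ f(k) = 1/3.
So s_k = (B(k−1)f/C)·t_k = (1/(3*k + 2))·t_k = -3**(k + 1)*factorial(k).
Verify: -3**(k + 1)*(3*k + 2)*factorial(k) matches t_k.
s_(n+1) = -3**(n + 2)*factorial(n + 1) and s_(0) = -3, so S(n) = -9*3**n*factorial(n + 1) + 3.

S(n) = - 9 \cdot 3^{n} \left(n + 1\right)! + 3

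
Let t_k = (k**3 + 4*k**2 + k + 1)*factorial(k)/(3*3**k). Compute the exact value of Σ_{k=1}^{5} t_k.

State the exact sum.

r(k) = (k + 1)*(k + (k + 1)**3 + 4*(k + 1)**2 + 2)/(3*(k**3 + 4*k**2 + k + 1)) after simplifying.
Take A(k)=k/3 + 1/3, B(k)=1, C(k)=k**3 + 4*k**2 + k + 1.
Key eq: (k/3 + 1/3)·f(k+1) = (1)·f(k) + (k**3 + 4*k**2 + k + 1).
Bound: deg f ≤ 2.
Solve for f: f(k) = 3*(k**2 + 4*k + 2) (degree 2 ≤ 2).
R(k) = B(k−1)·f(k)/C(k) = 3*(k**2 + 4*k + 2)/(k**3 + 4*k**2 + k + 1); s_k = R·t_k = (k**2 + 4*k + 2)*factorial(k)/3**k.
s_(k+1) − s_k = (k**3 + 4*k**2 + k + 1)*factorial(k)/(3*3**k) = t_k.
Telescoping: Σ = s_(6) − s_(1) = 4960/81 − (7/3) = 4771/81.

Σ = 4771/81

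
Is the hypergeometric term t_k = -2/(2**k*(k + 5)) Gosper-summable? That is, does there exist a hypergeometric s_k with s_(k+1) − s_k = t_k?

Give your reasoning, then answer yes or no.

No; the degree bound rules out any f.

Ratio r(k) = (k + 5)/(2*(k + 6)).
Take A(k)=k/2 + 5/2, B(k)=k + 6, C(k)=1.
f must satisfy (k/2 + 5/2)·f(k+1) − (k + 5)·f(k) = 1.
deg f ≤ -1 (via 1,1,0).
d = -1 < 0 ⇒ no nonzero polynomial f; not summable.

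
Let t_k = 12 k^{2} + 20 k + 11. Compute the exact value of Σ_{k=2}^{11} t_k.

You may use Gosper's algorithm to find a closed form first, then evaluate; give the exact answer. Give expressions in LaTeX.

Step 1: r(k) = (12*k**2 + 44*k + 43)/(12*k**2 + 20*k + 11).
Normal form (A,B,C) = (1, 1, k**2 + 5*k/3 + 11/12).
Set up (1)·f(k+1) − (1)·f(k) − (k**2 + 5*k/3 + 11/12) = 0.
From deg A=0, deg B=0, deg C=2: d=3.
Coefficient equations give f(k) = k*(4*k**2 + 4*k + 3)/12.
Get s_k = R·t_k = k*(4*k**2 + 4*k + 3) with R(k) = B(k−1)f(k)/C(k) = k*(4*k**2 + 4*k + 3)/(12*k**2 + 20*k + 11).
Verify: 12*k**2 + 20*k + 11 matches t_k.
Sum = s_(12) − s_(2); s_(12) = 7524, s_(2) = 54 ⇒ 7470.

Σ = 7470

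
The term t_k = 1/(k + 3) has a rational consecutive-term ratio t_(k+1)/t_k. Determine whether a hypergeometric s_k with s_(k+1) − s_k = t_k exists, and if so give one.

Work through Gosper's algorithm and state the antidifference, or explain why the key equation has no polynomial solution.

none (Gosper's algorithm certifies no s_k)

The ratio is (k + 3)/(k + 4).
So A=k + 3 and B=k + 4, with C=1.
Set up (k + 3)·f(k+1) − (k + 3)·f(k) − (1) = 0.
Bound: deg f ≤ 0.
Write f(k) = c0. Then LHS − RHS = -1, requiring -1 = 0: contradictory. No certificate.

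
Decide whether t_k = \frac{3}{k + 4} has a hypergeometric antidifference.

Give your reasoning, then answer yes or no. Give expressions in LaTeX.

Step 1: r(k) = (k + 4)/(k + 5).
Gosper form: A/B · C(k+1)/C(k) with A=k + 4, B=k + 5, C=1.
Set up (k + 4)·f(k+1) − (k + 4)·f(k) − (1) = 0.
From deg A=1, deg B=1, deg C=0: d=0.
Generic f = c0 gives residual -1; -1 = 0 cannot hold, so t_k is not Gosper-summable.

No; the coefficient equations for f are inconsistent.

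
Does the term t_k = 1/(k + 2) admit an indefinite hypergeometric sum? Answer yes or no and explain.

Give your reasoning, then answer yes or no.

No — key equation has no polynomial f.

t_(k+1)/t_k = (k + 2)/(k + 3).
Take A(k)=k + 2, B(k)=k + 3, C(k)=1.
f must satisfy (k + 2)·f(k+1) − (k + 2)·f(k) = 1.
d = 0 from the (1,1,0) case.
Write f(k) = c0. Then LHS − RHS = -1, requiring -1 = 0: contradictory. No certificate.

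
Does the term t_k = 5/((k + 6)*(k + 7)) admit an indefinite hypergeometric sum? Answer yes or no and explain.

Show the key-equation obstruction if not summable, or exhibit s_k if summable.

Yes. s_k = 5*k/(6*(k + 6)).

The ratio is (k + 6)/(k + 8).
So A=k + 6 and B=k + 8, with C=1.
Set up (k + 6)·f(k+1) − (k + 7)·f(k) − (1) = 0.
d = 1 from the (1,1,0) case.
Match coefficients ⇒ f(k) = k/6.
R(k) = B(k−1)·f(k)/C(k) = k*(k + 7)/6; s_k = R·t_k = 5*k/(6*(k + 6)).
Verify: 5/(k**2 + 13*k + 42) matches t_k.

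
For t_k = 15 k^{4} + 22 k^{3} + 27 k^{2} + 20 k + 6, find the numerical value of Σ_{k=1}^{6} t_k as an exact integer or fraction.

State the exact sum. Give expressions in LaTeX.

t_(k+1)/t_k = (15*k**4 + 82*k**3 + 183*k**2 + 200*k + 90)/(15*k**4 + 22*k**3 + 27*k**2 + 20*k + 6).
Factor: A=1; B=1; C=k**4 + 22*k**3/15 + 9*k**2/5 + 4*k/3 + 2/5.
Need (1)·f(k+1) − (1)·f(k) = k**4 + 22*k**3/15 + 9*k**2/5 + 4*k/3 + 2/5.
d = 5 from the (0,0,4) case.
Match coefficients ⇒ f(k) = k**2*(3*k**3 - 2*k**2 + 3*k + 2)/15.
R(k) = B(k−1)·f(k)/C(k) = k**2*(3*k**3 - 2*k**2 + 3*k + 2)/(15*k**4 + 22*k**3 + 27*k**2 + 20*k + 6); s_k = R·t_k = k**2*(3*k**3 - 2*k**2 + 3*k + 2).
Verify: 15*k**4 + 22*k**3 + 27*k**2 + 20*k + 6 matches t_k.
Σ_(k=1)^(6) t_k = s_(7) − s_(1) = 46746 − (6) = 46740.

Σ = 46740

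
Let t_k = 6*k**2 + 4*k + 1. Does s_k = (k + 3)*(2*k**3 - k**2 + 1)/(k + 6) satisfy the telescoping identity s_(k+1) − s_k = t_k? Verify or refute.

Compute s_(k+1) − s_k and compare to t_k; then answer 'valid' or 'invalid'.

s_(k+1) = (k + 4)*(2*(k + 1)**3 - (k + 1)**2 + 1)/(k + 7)
s_(k+1) − s_k = (6*k**4 + 70*k**3 + 182*k**2 + 106*k + 27)/(k**2 + 13*k + 42)
(s_(k+1) − s_k) − t_k = 3*(-4*k**3 - 41*k**2 - 25*k - 5)/(k**2 + 13*k + 42)

Invalid: residual 3*(-4*k**3 - 41*k**2 - 25*k - 5)/(k**2 + 13*k + 42) ≠ 0.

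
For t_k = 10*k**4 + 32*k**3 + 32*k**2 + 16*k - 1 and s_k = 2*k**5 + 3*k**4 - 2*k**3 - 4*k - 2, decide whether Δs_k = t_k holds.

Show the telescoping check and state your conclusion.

s_(k+1) = -4*k + 2*(k + 1)**5 + 3*(k + 1)**4 - 2*(k + 1)**3 - 6
s_(k+1) − s_k = 10*k**4 + 32*k**3 + 32*k**2 + 16*k - 1
(s_(k+1) − s_k) − t_k = 0

Valid — Δs_k = t_k.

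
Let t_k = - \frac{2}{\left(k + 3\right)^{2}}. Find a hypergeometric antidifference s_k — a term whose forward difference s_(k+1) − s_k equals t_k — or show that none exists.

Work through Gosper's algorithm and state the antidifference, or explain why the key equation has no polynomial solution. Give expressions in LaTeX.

Step 1: r(k) = (k + 3)**2/(k + 4)**2.
A = k**2 + 6*k + 9, B = k**2 + 8*k + 16, C = 1.
Set up (k**2 + 6*k + 9)·f(k+1) − (k**2 + 6*k + 9)·f(k) − (1) = 0.
From deg A=2, deg B=2, deg C=0: d=0.
Generic f = c0 gives residual -1; -1 = 0 cannot hold, so t_k is not Gosper-summable.

none (Gosper's algorithm certifies no s_k)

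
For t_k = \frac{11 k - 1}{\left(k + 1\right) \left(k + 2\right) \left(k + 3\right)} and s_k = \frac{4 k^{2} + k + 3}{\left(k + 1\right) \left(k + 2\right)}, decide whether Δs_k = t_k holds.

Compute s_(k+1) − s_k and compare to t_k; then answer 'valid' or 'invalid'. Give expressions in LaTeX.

s_(k+1) = (k + 4*(k + 1)**2 + 4)/((k + 2)*(k + 3))
s_(k+1) − s_k = (11*k - 1)/(k**3 + 6*k**2 + 11*k + 6)
(s_(k+1) − s_k) − t_k = 0

Valid — Δs_k = t_k.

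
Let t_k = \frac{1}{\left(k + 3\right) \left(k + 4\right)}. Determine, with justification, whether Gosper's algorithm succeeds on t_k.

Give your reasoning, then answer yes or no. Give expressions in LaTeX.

Ratio r(k) = (k + 3)/(k + 5).
Gosper form: A/B · C(k+1)/C(k) with A=k + 3, B=k + 5, C=1.
f must satisfy (k + 3)·f(k+1) − (k + 4)·f(k) = 1.
Bound: deg f ≤ 1.
Solve for f: f(k) = k/3 (degree 1 ≤ 1).
Then R = B(k−1)f/C = k*(k + 4)/3, so s_k = R(k)·t_k = k/(3*(k + 3)).
Δs = 1/(k**2 + 7*k + 12), as required.

Yes. s_k = \frac{k}{3 \left(k + 3\right)}.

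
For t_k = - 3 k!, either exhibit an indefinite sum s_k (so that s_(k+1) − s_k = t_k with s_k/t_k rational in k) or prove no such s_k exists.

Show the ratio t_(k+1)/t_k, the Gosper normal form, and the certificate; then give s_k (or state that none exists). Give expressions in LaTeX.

none (Gosper's algorithm certifies no s_k)

Ratio r(k) = k + 1.
A = k + 1, B = 1, C = 1.
Key eq: (k + 1)·f(k+1) = (1)·f(k) + (1).
From deg A=1, deg B=0, deg C=0: d=-1.
Bound -1 < 0, so the key equation has no polynomial solution.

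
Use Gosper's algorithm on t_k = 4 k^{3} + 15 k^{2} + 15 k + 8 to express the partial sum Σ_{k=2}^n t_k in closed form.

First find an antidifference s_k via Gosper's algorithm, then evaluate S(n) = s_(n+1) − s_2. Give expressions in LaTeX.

Compute t_(k+1)/t_k: get (4*k**3 + 27*k**2 + 57*k + 42)/(4*k**3 + 15*k**2 + 15*k + 8).
A = 1, B = 1, C = k**3 + 15*k**2/4 + 15*k/4 + 2.
f must satisfy (1)·f(k+1) − (1)·f(k) = k**3 + 15*k**2/4 + 15*k/4 + 2.
Degrees (0,0,3) ⇒ d ≤ 4.
Coefficient equations give f(k) = k*(k + 3)*(k**2 + 1)/4.
Then R = B(k−1)f/C = k*(k + 3)*(k**2 + 1)/(4*k**3 + 15*k**2 + 15*k + 8), so s_k = R(k)·t_k = k*(k**3 + 3*k**2 + k + 3).
Δs = 4*k**3 + 15*k**2 + 15*k + 8, as required.
Evaluate: s_(n+1) = n**4 + 7*n**3 + 16*n**2 + 18*n + 8; subtract s_(2) = 50 ⇒ S(n) = n**4 + 7*n**3 + 16*n**2 + 18*n - 42.

S(n) = n^{4} + 7 n^{3} + 16 n^{2} + 18 n - 42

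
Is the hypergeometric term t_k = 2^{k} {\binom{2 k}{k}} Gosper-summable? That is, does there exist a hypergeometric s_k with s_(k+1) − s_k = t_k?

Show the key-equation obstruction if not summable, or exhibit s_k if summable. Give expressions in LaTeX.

r(k) = 4*(2*k + 1)/(k + 1) after simplifying.
Factor: A=8*k + 4; B=k + 1; C=1.
Need (8*k + 4)·f(k+1) − (k)·f(k) = 1.
d = -1 from the (1,1,0) case.
d = -1 < 0 ⇒ no nonzero polynomial f; not summable.

No — t_k has no hypergeometric antidifference.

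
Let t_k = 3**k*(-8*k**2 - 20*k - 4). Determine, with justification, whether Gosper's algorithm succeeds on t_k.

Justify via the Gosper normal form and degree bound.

Yes. s_k = 3**k*(-4*k**2 + 2*k + 1).

Compute t_(k+1)/t_k: get 3*(2*k**2 + 9*k + 8)/(2*k**2 + 5*k + 1).
Normal form (A,B,C) = (3, 1, k**2 + 5*k/2 + 1/2).
f must satisfy (3)·f(k+1) − (1)·f(k) = k**2 + 5*k/2 + 1/2.
d = 2 from the (0,0,2) case.
Match coefficients ⇒ f(k) = (4*k**2 - 2*k - 1)/8.
Then R = B(k−1)f/C = (4*k**2 - 2*k - 1)/(4*(2*k**2 + 5*k + 1)), so s_k = R(k)·t_k = 3**k*(-4*k**2 + 2*k + 1).
s_(k+1) − s_k = 3**k*(-8*k**2 - 20*k - 4) = t_k.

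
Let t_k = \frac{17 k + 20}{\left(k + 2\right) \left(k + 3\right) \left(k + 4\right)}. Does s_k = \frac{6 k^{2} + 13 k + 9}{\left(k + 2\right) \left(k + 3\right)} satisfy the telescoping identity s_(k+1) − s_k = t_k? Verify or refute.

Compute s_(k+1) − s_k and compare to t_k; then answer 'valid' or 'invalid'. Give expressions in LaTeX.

s_(k+1) = (13*k + 6*(k + 1)**2 + 22)/((k + 3)*(k + 4))
s_(k+1) − s_k = (17*k + 20)/(k**3 + 9*k**2 + 26*k + 24)
(s_(k+1) − s_k) − t_k = 0

valid; difference matches t_k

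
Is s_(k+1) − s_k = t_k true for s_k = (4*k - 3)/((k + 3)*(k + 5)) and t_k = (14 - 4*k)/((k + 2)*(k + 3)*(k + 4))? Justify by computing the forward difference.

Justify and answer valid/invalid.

s_(k+1) = (4*k + 1)/((k + 4)*(k + 6))
s_(k+1) − s_k = (-4*k**2 + 2*k + 87)/(k**4 + 18*k**3 + 119*k**2 + 342*k + 360)
(s_(k+1) − s_k) − t_k = 3*(8*k**2 + 19*k - 82)/(k**5 + 20*k**4 + 155*k**3 + 580*k**2 + 1044*k + 720)

Invalid: residual 3*(8*k**2 + 19*k - 82)/(k**5 + 20*k**4 + 155*k**3 + 580*k**2 + 1044*k + 720) ≠ 0.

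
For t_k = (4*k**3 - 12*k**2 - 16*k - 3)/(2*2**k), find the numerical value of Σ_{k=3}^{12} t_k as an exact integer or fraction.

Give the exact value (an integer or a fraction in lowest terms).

r(k) = (4*k**3 - 28*k - 27)/(2*(4*k**3 - 12*k**2 - 16*k - 3)) after simplifying.
Normal form (A,B,C) = (1/2, 1, k**3 - 3*k**2 - 4*k - 3/4).
f must satisfy (1/2)·f(k+1) − (1)·f(k) = k**3 - 3*k**2 - 4*k - 3/4.
Bound: deg f ≤ 3.
Match coefficients ⇒ f(k) = -(4*k**3 - 4*k - 3)/2.
Then R = B(k−1)f/C = -2*(4*k**3 - 4*k - 3)/(4*k**3 - 12*k**2 - 16*k - 3), so s_k = R(k)·t_k = (-4*k**3 + 4*k + 3)/2**k.
Δs = (4*k**3 - 12*k**2 - 16*k - 3)/(2*2**k), as required.
Sum = s_(13) − s_(3); s_(13) = -8733/8192, s_(3) = -93/8 ⇒ 86499/8192.

Σ = 86499/8192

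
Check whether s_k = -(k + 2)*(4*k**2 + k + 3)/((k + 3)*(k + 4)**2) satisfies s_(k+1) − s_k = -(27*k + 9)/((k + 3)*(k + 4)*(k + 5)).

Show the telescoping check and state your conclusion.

s_(k+1) = -(k + 3)*(k + 4*(k + 1)**2 + 4)/((k + 4)*(k + 5)**2)
s_(k+1) − s_k = (-35*k**3 - 240*k**2 - 403*k - 138)/(k**5 + 21*k**4 + 175*k**3 + 723*k**2 + 1480*k + 1200)
(s_(k+1) − s_k) − t_k = 2*(-4*k**3 + 6*k**2 + 109*k + 21)/(k**5 + 21*k**4 + 175*k**3 + 723*k**2 + 1480*k + 1200)

Invalid: residual 2*(-4*k**3 + 6*k**2 + 109*k + 21)/(k**5 + 21*k**4 + 175*k**3 + 723*k**2 + 1480*k + 1200) ≠ 0.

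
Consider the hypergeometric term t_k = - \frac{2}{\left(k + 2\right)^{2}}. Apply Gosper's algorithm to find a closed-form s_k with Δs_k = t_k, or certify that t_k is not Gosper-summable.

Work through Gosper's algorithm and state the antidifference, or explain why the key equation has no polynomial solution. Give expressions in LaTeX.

none — t_k is not Gosper-summable

The ratio is (k + 2)**2/(k + 3)**2.
So A=k**2 + 4*k + 4 and B=k**2 + 6*k + 9, with C=1.
Solve (k**2 + 4*k + 4)·f(k+1) − (k**2 + 4*k + 4)·f(k) = 1.
d = 0 from the (2,2,0) case.
f = c0 ⇒ A·f(k+1) − B(k−1)·f(k) − C = -1. The system {-1 = 0} is inconsistent; no antidifference.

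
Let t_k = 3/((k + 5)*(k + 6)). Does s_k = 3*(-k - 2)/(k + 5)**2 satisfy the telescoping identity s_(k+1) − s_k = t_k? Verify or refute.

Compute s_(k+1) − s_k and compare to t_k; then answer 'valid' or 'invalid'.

s_(k+1) = 3*(-k - 3)/(k + 6)**2
s_(k+1) − s_k = 3*(k**2 + 5*k - 3)/(k**4 + 22*k**3 + 181*k**2 + 660*k + 900)
(s_(k+1) − s_k) − t_k = 9*(-2*k - 11)/(k**4 + 22*k**3 + 181*k**2 + 660*k + 900)

Invalid: residual 9*(-2*k - 11)/(k**4 + 22*k**3 + 181*k**2 + 660*k + 900) ≠ 0.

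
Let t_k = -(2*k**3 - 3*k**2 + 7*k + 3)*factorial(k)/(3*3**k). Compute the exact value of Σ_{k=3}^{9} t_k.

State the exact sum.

Σ = -2508422/243

The ratio is (2*k**4 + 5*k**3 + 10*k**2 + 16*k + 9)/(3*(2*k**3 - 3*k**2 + 7*k + 3)).
Gosper form: A/B · C(k+1)/C(k) with A=k/3 + 1/3, B=1, C=k**3 - 3*k**2/2 + 7*k/2 + 3/2.
Set up (k/3 + 1/3)·f(k+1) − (1)·f(k) − (k**3 - 3*k**2/2 + 7*k/2 + 3/2) = 0.
Bound: deg f ≤ 2.
A polynomial solution: f(k) = 3*(k - 2)*(2*k + 1)/2.
Then R = B(k−1)f/C = 3*(k - 2)*(2*k + 1)/(2*k**3 - 3*k**2 + 7*k + 3), so s_k = R(k)·t_k = -(k - 2)*(2*k + 1)*factorial(k)/3**k.
s_(k+1) − s_k = -(2*k**3 - 3*k**2 + 7*k + 3)*factorial(k)/(3*3**k) = t_k.
Telescoping: Σ = s_(10) − s_(3) = -2508800/243 − (-14/9) = -2508422/243.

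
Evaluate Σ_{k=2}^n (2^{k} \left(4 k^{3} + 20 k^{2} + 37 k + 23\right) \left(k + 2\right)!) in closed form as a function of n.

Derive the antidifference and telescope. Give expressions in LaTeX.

S(n) = 4 \cdot 2^{n} n^{2} \left(n + 3\right)! + 10 \cdot 2^{n} n \left(n + 3\right)! + 8 \cdot 2^{n} \left(n + 3\right)! - 1056

r(k) = 2*(4*k**4 + 44*k**3 + 185*k**2 + 351*k + 252)/(4*k**3 + 20*k**2 + 37*k + 23) after simplifying.
Factor: A=2*k + 6; B=1; C=k**3 + 5*k**2 + 37*k/4 + 23/4.
f must satisfy (2*k + 6)·f(k+1) − (1)·f(k) = k**3 + 5*k**2 + 37*k/4 + 23/4.
Bound: deg f ≤ 2.
Match coefficients ⇒ f(k) = (2*k**2 + k + 1)/4.
Get s_k = R·t_k = 2**k*(2*k**2 + k + 1)*factorial(k + 2) with R(k) = B(k−1)f(k)/C(k) = (2*k**2 + k + 1)/(4*k**3 + 20*k**2 + 37*k + 23).
Check: Δs_k = 2**k*(4*k**3 + 20*k**2 + 37*k + 23)*factorial(k + 2). ✓
Telescope: S(n) = s_(n+1) − s_(2) = 2**(n + 1)*(2*n**2 + 5*n + 4)*factorial(n + 3) − (1056) = 4*2**n*n**2*factorial(n + 3) + 10*2**n*n*factorial(n + 3) + 8*2**n*factorial(n + 3) - 1056.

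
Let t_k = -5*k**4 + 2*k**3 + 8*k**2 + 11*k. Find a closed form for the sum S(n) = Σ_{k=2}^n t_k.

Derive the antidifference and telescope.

Ratio r(k) = (5*k**4 + 18*k**3 + 16*k**2 - 13*k - 16)/(k*(5*k**3 - 2*k**2 - 8*k - 11)).
Gosper form: A/B · C(k+1)/C(k) with A=1, B=1, C=k**4 - 2*k**3/5 - 8*k**2/5 - 11*k/5.
f must satisfy (1)·f(k+1) − (1)·f(k) = k**4 - 2*k**3/5 - 8*k**2/5 - 11*k/5.
From deg A=0, deg B=0, deg C=4: d=5.
Match coefficients ⇒ f(k) = k*(k - 1)*(k**3 - 2*k**2 - 2*k - 4)/5.
Then R = B(k−1)f/C = (k - 1)*(k**3 - 2*k**2 - 2*k - 4)/(5*k**3 - 2*k**2 - 8*k - 11), so s_k = R(k)·t_k = k*(-k**4 + 3*k**3 + 2*k - 4).
s_(k+1) − s_k = k*(-5*k**3 + 2*k**2 + 8*k + 11) = t_k.
s_(n+1) = n*(-n**4 - 2*n**3 + 2*n**2 + 10*n + 7) and s_(2) = 16, so S(n) = -n**5 - 2*n**4 + 2*n**3 + 10*n**2 + 7*n - 16.

S(n) = -n**5 - 2*n**4 + 2*n**3 + 10*n**2 + 7*n - 16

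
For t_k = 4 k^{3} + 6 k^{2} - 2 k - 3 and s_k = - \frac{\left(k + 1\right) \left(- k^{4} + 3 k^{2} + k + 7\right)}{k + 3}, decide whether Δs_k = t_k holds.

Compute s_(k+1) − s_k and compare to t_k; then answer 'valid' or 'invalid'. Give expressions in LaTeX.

Invalid: residual \frac{2 \left(- 3 k^{4} - 18 k^{3} - 19 k^{2} + 8 k + 2\right)}{k^{2} + 7 k + 12} ≠ 0.

s_(k+1) = -(k + 2)*(k - (k + 1)**4 + 3*(k + 1)**2 + 8)/(k + 4)
s_(k+1) − s_k = (4*k**5 + 28*k**4 + 52*k**3 + 17*k**2 - 29*k - 32)/(k**2 + 7*k + 12)
(s_(k+1) − s_k) − t_k = 2*(-3*k**4 - 18*k**3 - 19*k**2 + 8*k + 2)/(k**2 + 7*k + 12)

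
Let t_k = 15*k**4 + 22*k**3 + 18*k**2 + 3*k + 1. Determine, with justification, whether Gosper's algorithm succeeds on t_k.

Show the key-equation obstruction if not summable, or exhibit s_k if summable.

Ratio r(k) = (15*k**4 + 82*k**3 + 174*k**2 + 165*k + 59)/(15*k**4 + 22*k**3 + 18*k**2 + 3*k + 1).
Factor: A=1; B=1; C=k**4 + 22*k**3/15 + 6*k**2/5 + k/5 + 1/15.
Need (1)·f(k+1) − (1)·f(k) = k**4 + 22*k**3/15 + 6*k**2/5 + k/5 + 1/15.
Bound: deg f ≤ 5.
A polynomial solution: f(k) = k*(3*k**4 - 2*k**3 - 2*k + 2)/15.
Certificate R = B(k−1)f/C = k*(3*k**4 - 2*k**3 - 2*k + 2)/(15*k**4 + 22*k**3 + 18*k**2 + 3*k + 1) gives s_k = k*(3*k**4 - 2*k**3 - 2*k + 2).
s_(k+1) − s_k = 15*k**4 + 22*k**3 + 18*k**2 + 3*k + 1 = t_k.

Yes. s_k = k*(3*k**4 - 2*k**3 - 2*k + 2).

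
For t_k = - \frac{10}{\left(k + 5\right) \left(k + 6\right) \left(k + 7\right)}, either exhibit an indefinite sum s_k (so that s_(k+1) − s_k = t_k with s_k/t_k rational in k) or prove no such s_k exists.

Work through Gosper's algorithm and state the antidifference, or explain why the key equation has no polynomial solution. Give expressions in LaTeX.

s_k = \frac{k \left(- k - 11\right)}{6 \left(k + 5\right) \left(k + 6\right)}

Ratio r(k) = (k + 5)/(k + 8).
Take A(k)=k + 5, B(k)=k + 8, C(k)=1.
Solve (k + 5)·f(k+1) − (k + 7)·f(k) = 1.
deg f ≤ 2 (via 1,1,0).
Solving with deg f ≤ 2: f(k) = k*(k + 11)/60.
Then R = B(k−1)f/C = k*(k + 7)*(k + 11)/60, so s_k = R(k)·t_k = k*(-k - 11)/(6*(k + 5)*(k + 6)).
Check: Δs_k = -10/(k**3 + 18*k**2 + 107*k + 210). ✓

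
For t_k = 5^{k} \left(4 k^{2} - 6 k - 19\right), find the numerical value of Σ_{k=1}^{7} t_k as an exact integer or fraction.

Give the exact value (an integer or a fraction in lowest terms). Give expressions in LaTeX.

Step 1: r(k) = 5*(4*k**2 + 2*k - 21)/(4*k**2 - 6*k - 19).
Gosper form: A/B · C(k+1)/C(k) with A=5, B=1, C=k**2 - 3*k/2 - 19/4.
Solve (5)·f(k+1) − (1)·f(k) = k**2 - 3*k/2 - 19/4.
Degrees (0,0,2) ⇒ d ≤ 2.
A polynomial solution: f(k) = (k**2 - 4*k - 1)/4.
Then R = B(k−1)f/C = (k**2 - 4*k - 1)/(4*k**2 - 6*k - 19), so s_k = R(k)·t_k = 5**k*(k**2 - 4*k - 1).
Check: Δs_k = 5**k*(4*k**2 - 6*k - 19). ✓
Sum = s_(8) − s_(1); s_(8) = 12109375, s_(1) = -20 ⇒ 12109395.

Σ = 12109395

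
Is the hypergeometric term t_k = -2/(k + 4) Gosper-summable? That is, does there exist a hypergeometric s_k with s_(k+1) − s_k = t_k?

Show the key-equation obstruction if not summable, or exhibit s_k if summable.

No; the coefficient equations for f are inconsistent.

t_(k+1)/t_k = (k + 4)/(k + 5).
Gosper form: A/B · C(k+1)/C(k) with A=k + 4, B=k + 5, C=1.
Need (k + 4)·f(k+1) − (k + 4)·f(k) = 1.
Degrees (1,1,0) ⇒ d ≤ 0.
Put f(k) = c0: A·f(k+1) − B(k−1)·f(k) − C = -1; need -1 = 0 — inconsistent ⇒ no f, not summable.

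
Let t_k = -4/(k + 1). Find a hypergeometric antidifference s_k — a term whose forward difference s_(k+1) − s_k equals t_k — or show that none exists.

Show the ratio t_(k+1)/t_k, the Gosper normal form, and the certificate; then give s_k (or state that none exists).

none — t_k is not Gosper-summable

r(k) = (k + 1)/(k + 2) after simplifying.
Gosper form: A/B · C(k+1)/C(k) with A=k + 1, B=k + 2, C=1.
Key eq: (k + 1)·f(k+1) = (k + 1)·f(k) + (1).
From deg A=1, deg B=1, deg C=0: d=0.
Generic f = c0 gives residual -1; -1 = 0 cannot hold, so t_k is not Gosper-summable.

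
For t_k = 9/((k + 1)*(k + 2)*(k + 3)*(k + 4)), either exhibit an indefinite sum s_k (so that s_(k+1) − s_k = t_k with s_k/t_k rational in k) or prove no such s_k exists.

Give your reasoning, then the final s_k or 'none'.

s_k = k*(k**2 + 6*k + 11)/(2*(k + 1)*(k + 2)*(k + 3))

Step 1: r(k) = (k + 1)/(k + 5).
Factor: A=k + 1; B=k + 5; C=1.
Need (k + 1)·f(k+1) − (k + 4)·f(k) = 1.
From deg A=1, deg B=1, deg C=0: d=3.
Match coefficients ⇒ f(k) = k*(k**2 + 6*k + 11)/18.
Then R = B(k−1)f/C = k*(k + 4)*(k**2 + 6*k + 11)/18, so s_k = R(k)·t_k = k*(k**2 + 6*k + 11)/(2*(k + 1)*(k + 2)*(k + 3)).
Δs = 9/(k**4 + 10*k**3 + 35*k**2 + 50*k + 24), as required.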